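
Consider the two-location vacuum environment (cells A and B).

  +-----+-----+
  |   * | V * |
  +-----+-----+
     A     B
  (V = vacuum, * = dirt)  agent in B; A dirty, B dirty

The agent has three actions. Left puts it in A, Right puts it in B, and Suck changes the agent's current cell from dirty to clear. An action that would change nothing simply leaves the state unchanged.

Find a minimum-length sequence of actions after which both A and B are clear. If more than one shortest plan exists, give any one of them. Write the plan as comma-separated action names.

t=1 Suck ⇒ in B — A dirty, B clear
t=2 Left ⇒ in A — A dirty, B clear
t=3 Suck ⇒ in A — A clear, B clear
min 3: Suck B + move + Suck A

Suck, Left, Suck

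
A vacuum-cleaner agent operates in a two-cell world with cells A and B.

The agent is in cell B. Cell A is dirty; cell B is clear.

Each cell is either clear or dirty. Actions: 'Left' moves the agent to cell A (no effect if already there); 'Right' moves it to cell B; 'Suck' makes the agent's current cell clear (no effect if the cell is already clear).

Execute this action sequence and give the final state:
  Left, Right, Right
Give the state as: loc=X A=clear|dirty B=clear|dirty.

[1] after Left: loc=A A=dirty B=clear
[2] after Right: loc=B A=dirty B=clear
[3] after Right: loc=B A=dirty B=clear

loc=B A=dirty B=clear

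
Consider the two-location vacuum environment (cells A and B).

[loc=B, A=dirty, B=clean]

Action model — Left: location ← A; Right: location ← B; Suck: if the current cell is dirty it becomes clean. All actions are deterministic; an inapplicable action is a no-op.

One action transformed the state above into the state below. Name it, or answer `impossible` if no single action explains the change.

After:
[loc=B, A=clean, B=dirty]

impossible

try  Left: (A; A:dirty, B:clean)
try Right: (B; A:dirty, B:clean)
try  Suck: (B; A:dirty, B:clean)
no single action produces the after-state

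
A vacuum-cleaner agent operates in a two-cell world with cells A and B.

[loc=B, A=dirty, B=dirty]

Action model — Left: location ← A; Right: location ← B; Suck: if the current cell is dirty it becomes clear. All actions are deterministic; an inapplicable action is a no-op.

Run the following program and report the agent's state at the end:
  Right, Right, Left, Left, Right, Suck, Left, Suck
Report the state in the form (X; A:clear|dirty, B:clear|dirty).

(A; A:clear, B:clear)

t=1 Right ⇒ (B; A:dirty, B:dirty)
t=2 Right ⇒ (B; A:dirty, B:dirty)
t=3 Left ⇒ (A; A:dirty, B:dirty)
t=4 Left ⇒ (A; A:dirty, B:dirty)
t=5 Right ⇒ (B; A:dirty, B:dirty)
t=6 Suck ⇒ (B; A:dirty, B:clear)
t=7 Left ⇒ (A; A:dirty, B:clear)
t=8 Suck ⇒ (A; A:clear, B:clear)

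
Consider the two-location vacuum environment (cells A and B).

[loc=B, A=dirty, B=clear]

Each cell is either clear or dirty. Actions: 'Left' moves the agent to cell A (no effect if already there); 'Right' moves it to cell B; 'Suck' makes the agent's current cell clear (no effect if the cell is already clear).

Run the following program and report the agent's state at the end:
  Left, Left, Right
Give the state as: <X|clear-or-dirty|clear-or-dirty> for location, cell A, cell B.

[1] after Left: <A|dirty|clear>
[2] after Left: <A|dirty|clear>
[3] after Right: <B|dirty|clear>

<B|dirty|clear>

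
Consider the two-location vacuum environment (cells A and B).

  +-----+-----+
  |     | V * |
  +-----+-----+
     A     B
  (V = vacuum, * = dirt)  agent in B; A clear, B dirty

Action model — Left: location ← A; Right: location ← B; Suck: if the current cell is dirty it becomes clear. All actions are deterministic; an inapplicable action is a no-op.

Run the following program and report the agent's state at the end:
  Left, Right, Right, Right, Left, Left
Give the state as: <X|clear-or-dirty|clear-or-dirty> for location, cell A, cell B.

1) do Left; now <A|clear|dirty>
2) do Right; now <B|clear|dirty>
3) do Right; now <B|clear|dirty>
4) do Right; now <B|clear|dirty>
5) do Left; now <A|clear|dirty>
6) do Left; now <A|clear|dirty>

<A|clear|dirty>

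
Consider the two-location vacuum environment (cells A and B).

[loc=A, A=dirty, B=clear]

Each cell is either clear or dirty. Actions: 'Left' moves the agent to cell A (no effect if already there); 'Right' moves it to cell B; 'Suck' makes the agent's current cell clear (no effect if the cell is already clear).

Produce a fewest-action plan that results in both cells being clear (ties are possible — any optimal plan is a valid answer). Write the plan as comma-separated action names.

1) do Suck; now loc=A A=clear B=clear
min 1: A is dirty, one Suck

Suck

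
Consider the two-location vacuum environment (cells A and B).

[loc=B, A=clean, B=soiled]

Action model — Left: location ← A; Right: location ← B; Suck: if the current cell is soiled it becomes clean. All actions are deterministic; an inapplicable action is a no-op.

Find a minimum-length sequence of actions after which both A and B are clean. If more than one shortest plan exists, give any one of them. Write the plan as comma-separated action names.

Suck (#1): in B — A clean, B clean
min 1: B is soiled, one Suck

Suck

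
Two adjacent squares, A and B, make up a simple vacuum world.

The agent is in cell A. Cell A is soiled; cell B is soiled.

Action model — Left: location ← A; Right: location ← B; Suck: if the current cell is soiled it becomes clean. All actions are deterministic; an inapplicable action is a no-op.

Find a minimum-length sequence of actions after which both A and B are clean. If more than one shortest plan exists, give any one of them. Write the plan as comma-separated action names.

Suck, Right, Suck

step 1/3 (Suck): loc=A A=clean B=soiled
step 2/3 (Right): loc=B A=clean B=soiled
step 3/3 (Suck): loc=B A=clean B=clean
min 3: Suck A + move + Suck B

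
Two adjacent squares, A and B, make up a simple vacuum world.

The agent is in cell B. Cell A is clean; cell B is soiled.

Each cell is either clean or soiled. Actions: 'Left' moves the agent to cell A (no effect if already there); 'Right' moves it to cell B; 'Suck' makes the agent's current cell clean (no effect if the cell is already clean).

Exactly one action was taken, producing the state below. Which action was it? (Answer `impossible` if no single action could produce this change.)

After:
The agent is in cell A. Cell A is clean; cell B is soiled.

Left

try  Left: loc=A A=clean B=soiled  ← match
try Right: loc=B A=clean B=soiled
try  Suck: loc=B A=clean B=clean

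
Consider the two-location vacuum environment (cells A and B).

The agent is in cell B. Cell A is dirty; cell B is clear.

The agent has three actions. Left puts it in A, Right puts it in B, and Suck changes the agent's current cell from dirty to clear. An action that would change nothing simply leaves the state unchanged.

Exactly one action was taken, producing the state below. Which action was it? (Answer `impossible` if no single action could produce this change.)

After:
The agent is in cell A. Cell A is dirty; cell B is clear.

try  Left: <A|dirty|clear>  ← match
try Right: <B|dirty|clear>
try  Suck: <B|dirty|clear>

Left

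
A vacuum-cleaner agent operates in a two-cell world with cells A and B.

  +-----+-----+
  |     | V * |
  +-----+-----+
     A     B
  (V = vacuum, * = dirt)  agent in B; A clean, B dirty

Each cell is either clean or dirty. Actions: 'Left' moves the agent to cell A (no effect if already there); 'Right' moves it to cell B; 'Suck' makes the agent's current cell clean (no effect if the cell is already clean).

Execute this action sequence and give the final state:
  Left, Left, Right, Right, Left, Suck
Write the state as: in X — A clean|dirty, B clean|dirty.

in A — A clean, B dirty

1) do Left; now in A — A clean, B dirty
2) do Left; now in A — A clean, B dirty
3) do Right; now in B — A clean, B dirty
4) do Right; now in B — A clean, B dirty
5) do Left; now in A — A clean, B dirty
6) do Suck; now in A — A clean, B dirty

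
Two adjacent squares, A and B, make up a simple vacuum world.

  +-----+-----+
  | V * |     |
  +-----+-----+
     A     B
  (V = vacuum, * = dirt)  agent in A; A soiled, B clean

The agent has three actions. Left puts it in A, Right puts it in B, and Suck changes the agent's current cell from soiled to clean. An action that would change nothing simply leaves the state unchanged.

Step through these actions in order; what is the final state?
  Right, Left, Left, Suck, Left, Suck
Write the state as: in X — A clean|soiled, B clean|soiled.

in A — A clean, B clean

Right (#1): in B — A soiled, B clean
Left (#2): in A — A soiled, B clean
Left (#3): in A — A soiled, B clean
Suck (#4): in A — A clean, B clean
Left (#5): in A — A clean, B clean
Suck (#6): in A — A clean, B clean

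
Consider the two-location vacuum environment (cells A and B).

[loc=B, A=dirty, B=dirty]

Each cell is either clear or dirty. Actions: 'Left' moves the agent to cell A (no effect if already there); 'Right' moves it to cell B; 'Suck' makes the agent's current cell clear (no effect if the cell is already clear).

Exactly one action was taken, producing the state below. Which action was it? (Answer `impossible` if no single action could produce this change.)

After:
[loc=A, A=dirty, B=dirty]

try  Left: (A; A:dirty, B:dirty)  ← match
try Right: (B; A:dirty, B:dirty)
try  Suck: (B; A:dirty, B:clear)

Left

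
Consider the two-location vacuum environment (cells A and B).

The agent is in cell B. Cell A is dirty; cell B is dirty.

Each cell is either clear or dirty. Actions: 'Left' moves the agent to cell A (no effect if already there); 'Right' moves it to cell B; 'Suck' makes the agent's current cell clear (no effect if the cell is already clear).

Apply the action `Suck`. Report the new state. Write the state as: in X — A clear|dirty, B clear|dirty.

start: in B — A dirty, B dirty
[1] after Suck: in B — A dirty, B clear

in B — A dirty, B clear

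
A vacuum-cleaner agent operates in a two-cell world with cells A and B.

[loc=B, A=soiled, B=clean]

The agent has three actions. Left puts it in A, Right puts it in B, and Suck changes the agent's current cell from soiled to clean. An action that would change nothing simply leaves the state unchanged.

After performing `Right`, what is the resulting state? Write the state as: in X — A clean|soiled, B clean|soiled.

start: in B — A soiled, B clean
t=1 Right ⇒ in B — A soiled, B clean

in B — A soiled, B clean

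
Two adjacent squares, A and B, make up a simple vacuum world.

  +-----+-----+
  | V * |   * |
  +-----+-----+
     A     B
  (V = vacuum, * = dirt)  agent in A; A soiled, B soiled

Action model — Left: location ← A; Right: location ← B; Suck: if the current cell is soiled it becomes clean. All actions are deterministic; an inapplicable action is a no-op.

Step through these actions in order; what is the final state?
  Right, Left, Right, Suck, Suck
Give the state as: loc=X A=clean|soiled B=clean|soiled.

loc=B A=soiled B=clean

[1] after Right: loc=B A=soiled B=soiled
[2] after Left: loc=A A=soiled B=soiled
[3] after Right: loc=B A=soiled B=soiled
[4] after Suck: loc=B A=soiled B=clean
[5] after Suck: loc=B A=soiled B=clean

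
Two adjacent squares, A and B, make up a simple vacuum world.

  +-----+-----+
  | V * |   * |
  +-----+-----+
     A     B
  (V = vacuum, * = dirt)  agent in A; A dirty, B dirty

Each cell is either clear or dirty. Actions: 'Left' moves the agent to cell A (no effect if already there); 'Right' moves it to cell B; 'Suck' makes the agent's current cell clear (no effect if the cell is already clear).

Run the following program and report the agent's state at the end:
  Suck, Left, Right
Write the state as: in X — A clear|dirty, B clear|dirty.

1) do Suck; now in A — A clear, B dirty
2) do Left; now in A — A clear, B dirty
3) do Right; now in B — A clear, B dirty

in B — A clear, B dirty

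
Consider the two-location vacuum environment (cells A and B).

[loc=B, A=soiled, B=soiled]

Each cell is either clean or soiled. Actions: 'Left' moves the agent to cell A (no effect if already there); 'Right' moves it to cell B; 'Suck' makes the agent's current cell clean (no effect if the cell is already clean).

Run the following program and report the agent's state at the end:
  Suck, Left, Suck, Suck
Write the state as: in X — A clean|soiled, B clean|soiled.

1) do Suck; now in B — A soiled, B clean
2) do Left; now in A — A soiled, B clean
3) do Suck; now in A — A clean, B clean
4) do Suck; now in A — A clean, B clean

in A — A clean, B clean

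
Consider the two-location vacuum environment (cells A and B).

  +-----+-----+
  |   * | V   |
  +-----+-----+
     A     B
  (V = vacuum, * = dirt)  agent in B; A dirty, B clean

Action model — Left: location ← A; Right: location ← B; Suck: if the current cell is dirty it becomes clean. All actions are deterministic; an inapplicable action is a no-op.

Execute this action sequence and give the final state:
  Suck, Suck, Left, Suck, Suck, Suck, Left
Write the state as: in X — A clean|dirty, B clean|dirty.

step 1/7 (Suck): in B — A dirty, B clean
step 2/7 (Suck): in B — A dirty, B clean
step 3/7 (Left): in A — A dirty, B clean
step 4/7 (Suck): in A — A clean, B clean
step 5/7 (Suck): in A — A clean, B clean
step 6/7 (Suck): in A — A clean, B clean
step 7/7 (Left): in A — A clean, B clean

in A — A clean, B clean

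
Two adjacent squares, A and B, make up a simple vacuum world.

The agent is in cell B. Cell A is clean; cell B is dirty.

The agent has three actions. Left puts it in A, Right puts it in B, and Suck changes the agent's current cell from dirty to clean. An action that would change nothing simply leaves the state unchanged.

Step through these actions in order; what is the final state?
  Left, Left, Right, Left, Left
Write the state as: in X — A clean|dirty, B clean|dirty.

step 1/5 (Left): in A — A clean, B dirty
step 2/5 (Left): in A — A clean, B dirty
step 3/5 (Right): in B — A clean, B dirty
step 4/5 (Left): in A — A clean, B dirty
step 5/5 (Left): in A — A clean, B dirty

in A — A clean, B dirty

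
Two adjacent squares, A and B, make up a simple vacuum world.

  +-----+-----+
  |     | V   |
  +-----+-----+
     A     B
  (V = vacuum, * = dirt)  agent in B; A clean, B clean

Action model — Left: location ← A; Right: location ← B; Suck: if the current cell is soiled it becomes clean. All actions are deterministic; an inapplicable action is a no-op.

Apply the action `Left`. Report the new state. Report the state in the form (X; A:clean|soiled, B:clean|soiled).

(A; A:clean, B:clean)

start: (B; A:clean, B:clean)
1) do Left; now (A; A:clean, B:clean)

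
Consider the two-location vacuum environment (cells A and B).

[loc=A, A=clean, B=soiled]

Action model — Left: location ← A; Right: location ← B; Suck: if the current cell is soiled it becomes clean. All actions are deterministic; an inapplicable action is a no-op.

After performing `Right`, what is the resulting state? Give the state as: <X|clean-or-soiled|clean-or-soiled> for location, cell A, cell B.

<B|clean|soiled>

start: <A|clean|soiled>
[1] after Right: <B|clean|soiled>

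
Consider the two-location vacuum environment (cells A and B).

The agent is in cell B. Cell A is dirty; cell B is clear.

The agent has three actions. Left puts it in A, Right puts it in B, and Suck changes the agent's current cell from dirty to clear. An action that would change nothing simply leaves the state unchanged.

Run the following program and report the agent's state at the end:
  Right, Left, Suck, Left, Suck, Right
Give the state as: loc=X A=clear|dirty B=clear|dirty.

1. Right → loc=B A=dirty B=clear
2. Left → loc=A A=dirty B=clear
3. Suck → loc=A A=clear B=clear
4. Left → loc=A A=clear B=clear
5. Suck → loc=A A=clear B=clear
6. Right → loc=B A=clear B=clear

loc=B A=clear B=clear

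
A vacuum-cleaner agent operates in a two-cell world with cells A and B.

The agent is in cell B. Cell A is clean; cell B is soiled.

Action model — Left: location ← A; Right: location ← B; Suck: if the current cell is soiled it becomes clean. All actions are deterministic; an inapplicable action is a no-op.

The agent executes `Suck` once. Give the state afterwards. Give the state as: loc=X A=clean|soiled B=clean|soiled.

loc=B A=clean B=clean

start: loc=B A=clean B=soiled
[1] after Suck: loc=B A=clean B=clean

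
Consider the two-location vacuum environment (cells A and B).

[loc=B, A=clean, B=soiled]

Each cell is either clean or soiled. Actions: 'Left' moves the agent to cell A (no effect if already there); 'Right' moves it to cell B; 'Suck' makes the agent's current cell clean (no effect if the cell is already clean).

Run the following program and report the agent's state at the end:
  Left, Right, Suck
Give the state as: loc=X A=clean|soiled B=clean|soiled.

loc=B A=clean B=clean

Left (#1): loc=A A=clean B=soiled
Right (#2): loc=B A=clean B=soiled
Suck (#3): loc=B A=clean B=clean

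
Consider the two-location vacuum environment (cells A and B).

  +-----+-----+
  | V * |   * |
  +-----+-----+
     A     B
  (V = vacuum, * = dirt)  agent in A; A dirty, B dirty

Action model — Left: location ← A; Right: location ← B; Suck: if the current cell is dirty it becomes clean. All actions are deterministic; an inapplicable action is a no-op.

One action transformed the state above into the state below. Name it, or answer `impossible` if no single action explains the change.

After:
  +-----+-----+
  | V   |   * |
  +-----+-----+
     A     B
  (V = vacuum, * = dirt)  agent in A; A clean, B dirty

try  Left: loc=A A=dirty B=dirty
try Right: loc=B A=dirty B=dirty
try  Suck: loc=A A=clean B=dirty  ← match

Suck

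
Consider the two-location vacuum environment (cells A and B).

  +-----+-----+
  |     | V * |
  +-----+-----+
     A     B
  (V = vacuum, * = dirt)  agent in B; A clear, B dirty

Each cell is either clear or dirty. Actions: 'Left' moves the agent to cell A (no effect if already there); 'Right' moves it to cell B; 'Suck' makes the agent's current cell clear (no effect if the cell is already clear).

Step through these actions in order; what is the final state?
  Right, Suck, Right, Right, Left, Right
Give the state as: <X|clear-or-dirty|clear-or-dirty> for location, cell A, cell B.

[1] after Right: <B|clear|dirty>
[2] after Suck: <B|clear|clear>
[3] after Right: <B|clear|clear>
[4] after Right: <B|clear|clear>
[5] after Left: <A|clear|clear>
[6] after Right: <B|clear|clear>

<B|clear|clear>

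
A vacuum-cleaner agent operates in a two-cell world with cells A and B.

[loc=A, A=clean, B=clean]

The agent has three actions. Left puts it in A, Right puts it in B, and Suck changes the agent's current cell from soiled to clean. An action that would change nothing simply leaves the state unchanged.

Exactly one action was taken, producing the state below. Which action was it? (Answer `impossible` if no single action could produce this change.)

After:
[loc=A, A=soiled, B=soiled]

impossible

try  Left: in A — A clean, B clean
try Right: in B — A clean, B clean
try  Suck: in A — A clean, B clean
no single action produces the after-state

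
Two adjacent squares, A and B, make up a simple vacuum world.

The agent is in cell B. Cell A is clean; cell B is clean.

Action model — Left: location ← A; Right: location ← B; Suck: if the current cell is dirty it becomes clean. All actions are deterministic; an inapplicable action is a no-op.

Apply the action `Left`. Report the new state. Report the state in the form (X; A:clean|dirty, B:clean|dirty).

start: (B; A:clean, B:clean)
Left (#1): (A; A:clean, B:clean)

(A; A:clean, B:clean)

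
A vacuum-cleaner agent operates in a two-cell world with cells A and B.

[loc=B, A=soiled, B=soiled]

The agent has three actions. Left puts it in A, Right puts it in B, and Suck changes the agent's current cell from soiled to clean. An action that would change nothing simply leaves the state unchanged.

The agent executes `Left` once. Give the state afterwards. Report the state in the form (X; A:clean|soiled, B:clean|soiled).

start: (B; A:soiled, B:soiled)
[1] after Left: (A; A:soiled, B:soiled)

(A; A:soiled, B:soiled)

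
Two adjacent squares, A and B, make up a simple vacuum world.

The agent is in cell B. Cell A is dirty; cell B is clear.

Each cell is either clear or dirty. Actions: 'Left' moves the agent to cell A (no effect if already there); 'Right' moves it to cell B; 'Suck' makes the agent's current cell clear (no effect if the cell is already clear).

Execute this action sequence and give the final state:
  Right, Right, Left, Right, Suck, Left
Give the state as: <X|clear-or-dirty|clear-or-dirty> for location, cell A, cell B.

1. Right → <B|dirty|clear>
2. Right → <B|dirty|clear>
3. Left → <A|dirty|clear>
4. Right → <B|dirty|clear>
5. Suck → <B|dirty|clear>
6. Left → <A|dirty|clear>

<A|dirty|clear>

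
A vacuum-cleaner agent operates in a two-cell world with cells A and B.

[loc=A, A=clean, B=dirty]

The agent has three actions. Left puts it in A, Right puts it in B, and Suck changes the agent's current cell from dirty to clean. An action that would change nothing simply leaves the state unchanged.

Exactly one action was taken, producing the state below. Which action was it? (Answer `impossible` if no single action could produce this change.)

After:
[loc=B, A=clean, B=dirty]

try  Left: loc=A A=clean B=dirty
try Right: loc=B A=clean B=dirty  ← match
try  Suck: loc=A A=clean B=dirty

Right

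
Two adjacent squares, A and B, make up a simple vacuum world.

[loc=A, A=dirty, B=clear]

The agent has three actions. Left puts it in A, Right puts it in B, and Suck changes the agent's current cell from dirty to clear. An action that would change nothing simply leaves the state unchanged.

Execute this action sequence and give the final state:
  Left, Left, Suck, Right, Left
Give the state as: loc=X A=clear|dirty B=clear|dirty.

1. Left → loc=A A=dirty B=clear
2. Left → loc=A A=dirty B=clear
3. Suck → loc=A A=clear B=clear
4. Right → loc=B A=clear B=clear
5. Left → loc=A A=clear B=clear

loc=A A=clear B=clear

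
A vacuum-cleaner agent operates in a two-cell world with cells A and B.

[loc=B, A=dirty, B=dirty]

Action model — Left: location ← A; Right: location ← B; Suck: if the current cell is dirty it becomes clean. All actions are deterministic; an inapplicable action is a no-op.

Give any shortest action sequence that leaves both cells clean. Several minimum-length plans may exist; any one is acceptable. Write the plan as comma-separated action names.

Suck, Left, Suck

[1] after Suck: <B|dirty|clean>
[2] after Left: <A|dirty|clean>
[3] after Suck: <A|clean|clean>
min 3: Suck B + move + Suck A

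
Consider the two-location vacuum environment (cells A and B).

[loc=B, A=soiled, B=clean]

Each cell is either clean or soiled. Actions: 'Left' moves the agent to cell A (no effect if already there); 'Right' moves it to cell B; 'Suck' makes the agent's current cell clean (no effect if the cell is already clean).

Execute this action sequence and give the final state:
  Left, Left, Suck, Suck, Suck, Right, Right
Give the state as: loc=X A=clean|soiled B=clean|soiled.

1. Left → loc=A A=soiled B=clean
2. Left → loc=A A=soiled B=clean
3. Suck → loc=A A=clean B=clean
4. Suck → loc=A A=clean B=clean
5. Suck → loc=A A=clean B=clean
6. Right → loc=B A=clean B=clean
7. Right → loc=B A=clean B=clean

loc=B A=clean B=clean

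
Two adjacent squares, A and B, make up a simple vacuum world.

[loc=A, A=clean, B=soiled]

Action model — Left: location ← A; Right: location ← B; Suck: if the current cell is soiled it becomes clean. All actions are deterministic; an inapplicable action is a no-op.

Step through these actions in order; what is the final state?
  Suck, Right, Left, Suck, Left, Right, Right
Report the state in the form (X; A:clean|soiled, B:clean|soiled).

(B; A:clean, B:soiled)

step 1/7 (Suck): (A; A:clean, B:soiled)
step 2/7 (Right): (B; A:clean, B:soiled)
step 3/7 (Left): (A; A:clean, B:soiled)
step 4/7 (Suck): (A; A:clean, B:soiled)
step 5/7 (Left): (A; A:clean, B:soiled)
step 6/7 (Right): (B; A:clean, B:soiled)
step 7/7 (Right): (B; A:clean, B:soiled)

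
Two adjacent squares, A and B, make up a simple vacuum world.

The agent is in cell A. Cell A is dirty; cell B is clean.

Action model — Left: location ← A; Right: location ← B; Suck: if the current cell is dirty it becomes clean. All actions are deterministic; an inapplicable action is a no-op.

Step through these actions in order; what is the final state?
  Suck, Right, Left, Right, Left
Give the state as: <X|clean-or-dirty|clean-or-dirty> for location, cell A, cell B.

1. Suck → <A|clean|clean>
2. Right → <B|clean|clean>
3. Left → <A|clean|clean>
4. Right → <B|clean|clean>
5. Left → <A|clean|clean>

<A|clean|clean>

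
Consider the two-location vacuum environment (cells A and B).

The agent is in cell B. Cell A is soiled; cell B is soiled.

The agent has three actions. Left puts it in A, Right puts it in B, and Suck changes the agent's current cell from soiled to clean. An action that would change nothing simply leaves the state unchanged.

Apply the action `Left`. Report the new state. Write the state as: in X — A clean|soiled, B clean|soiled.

start: in B — A soiled, B soiled
[1] after Left: in A — A soiled, B soiled

in A — A soiled, B soiled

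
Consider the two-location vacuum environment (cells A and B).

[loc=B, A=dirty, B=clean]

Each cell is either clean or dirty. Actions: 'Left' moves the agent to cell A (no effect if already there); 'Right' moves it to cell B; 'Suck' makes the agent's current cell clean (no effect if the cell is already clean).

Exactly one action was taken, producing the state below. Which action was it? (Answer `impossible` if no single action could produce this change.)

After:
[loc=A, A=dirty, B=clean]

try  Left: <A|dirty|clean>  ← match
try Right: <B|dirty|clean>
try  Suck: <B|dirty|clean>

Left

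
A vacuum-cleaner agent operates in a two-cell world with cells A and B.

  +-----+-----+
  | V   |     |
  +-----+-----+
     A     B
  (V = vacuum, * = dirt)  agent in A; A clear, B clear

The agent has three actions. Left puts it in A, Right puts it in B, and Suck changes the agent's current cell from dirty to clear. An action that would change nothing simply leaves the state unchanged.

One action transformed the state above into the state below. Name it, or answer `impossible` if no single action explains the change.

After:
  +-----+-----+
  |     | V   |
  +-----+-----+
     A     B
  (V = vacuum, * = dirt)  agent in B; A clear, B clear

try  Left: (A; A:clear, B:clear)
try Right: (B; A:clear, B:clear)  ← match
try  Suck: (A; A:clear, B:clear)

Right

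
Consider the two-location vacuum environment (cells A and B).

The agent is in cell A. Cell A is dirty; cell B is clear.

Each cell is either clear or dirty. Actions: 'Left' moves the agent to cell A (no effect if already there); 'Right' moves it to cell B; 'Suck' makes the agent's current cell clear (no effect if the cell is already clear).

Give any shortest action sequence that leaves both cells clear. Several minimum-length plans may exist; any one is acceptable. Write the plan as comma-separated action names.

Suck

Suck (#1): (A; A:clear, B:clear)
min 1: A is dirty, one Suck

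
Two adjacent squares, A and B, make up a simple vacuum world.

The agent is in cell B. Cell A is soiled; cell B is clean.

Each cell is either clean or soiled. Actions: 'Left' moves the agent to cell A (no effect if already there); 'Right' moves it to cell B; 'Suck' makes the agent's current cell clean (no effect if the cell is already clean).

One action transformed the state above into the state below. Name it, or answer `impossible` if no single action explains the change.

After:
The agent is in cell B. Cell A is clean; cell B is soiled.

try  Left: in A — A soiled, B clean
try Right: in B — A soiled, B clean
try  Suck: in B — A soiled, B clean
no single action produces the after-state

impossible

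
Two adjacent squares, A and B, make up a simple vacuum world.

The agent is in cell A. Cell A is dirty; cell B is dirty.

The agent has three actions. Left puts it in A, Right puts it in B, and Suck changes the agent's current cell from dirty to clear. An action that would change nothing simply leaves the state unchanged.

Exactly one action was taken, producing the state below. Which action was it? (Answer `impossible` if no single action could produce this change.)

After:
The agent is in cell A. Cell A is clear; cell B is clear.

impossible

try  Left: <A|dirty|dirty>
try Right: <B|dirty|dirty>
try  Suck: <A|clear|dirty>
no single action produces the after-state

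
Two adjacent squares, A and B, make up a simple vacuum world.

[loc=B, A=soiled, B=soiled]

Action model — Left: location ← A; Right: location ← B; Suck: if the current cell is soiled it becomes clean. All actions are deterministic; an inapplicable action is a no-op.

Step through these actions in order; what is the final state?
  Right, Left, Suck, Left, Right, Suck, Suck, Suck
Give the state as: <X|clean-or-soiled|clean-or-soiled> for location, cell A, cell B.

<B|clean|clean>

1. Right → <B|soiled|soiled>
2. Left → <A|soiled|soiled>
3. Suck → <A|clean|soiled>
4. Left → <A|clean|soiled>
5. Right → <B|clean|soiled>
6. Suck → <B|clean|clean>
7. Suck → <B|clean|clean>
8. Suck → <B|clean|clean>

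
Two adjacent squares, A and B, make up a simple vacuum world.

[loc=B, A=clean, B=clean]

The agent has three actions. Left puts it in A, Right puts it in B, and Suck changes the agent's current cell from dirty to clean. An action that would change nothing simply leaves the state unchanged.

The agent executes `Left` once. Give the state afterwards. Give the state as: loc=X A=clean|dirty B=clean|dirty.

start: loc=B A=clean B=clean
[1] after Left: loc=A A=clean B=clean

loc=A A=clean B=clean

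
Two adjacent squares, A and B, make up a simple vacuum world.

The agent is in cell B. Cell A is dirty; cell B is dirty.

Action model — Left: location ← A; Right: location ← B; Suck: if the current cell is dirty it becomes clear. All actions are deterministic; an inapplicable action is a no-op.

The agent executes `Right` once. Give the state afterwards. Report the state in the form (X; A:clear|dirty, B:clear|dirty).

start: (B; A:dirty, B:dirty)
[1] after Right: (B; A:dirty, B:dirty)

(B; A:dirty, B:dirty)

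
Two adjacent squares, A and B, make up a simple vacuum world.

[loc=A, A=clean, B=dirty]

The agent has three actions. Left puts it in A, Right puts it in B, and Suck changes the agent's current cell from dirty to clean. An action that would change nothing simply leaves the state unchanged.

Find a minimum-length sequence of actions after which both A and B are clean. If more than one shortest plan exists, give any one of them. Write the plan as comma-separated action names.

Right, Suck

t=1 Right ⇒ in B — A clean, B dirty
t=2 Suck ⇒ in B — A clean, B clean
min 2: go B then Suck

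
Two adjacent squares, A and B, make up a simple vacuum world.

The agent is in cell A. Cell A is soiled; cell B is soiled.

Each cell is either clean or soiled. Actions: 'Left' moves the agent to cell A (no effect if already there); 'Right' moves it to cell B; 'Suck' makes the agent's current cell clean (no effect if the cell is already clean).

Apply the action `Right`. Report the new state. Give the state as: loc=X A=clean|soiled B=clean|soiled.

loc=B A=soiled B=soiled

start: loc=A A=soiled B=soiled
Right (#1): loc=B A=soiled B=soiled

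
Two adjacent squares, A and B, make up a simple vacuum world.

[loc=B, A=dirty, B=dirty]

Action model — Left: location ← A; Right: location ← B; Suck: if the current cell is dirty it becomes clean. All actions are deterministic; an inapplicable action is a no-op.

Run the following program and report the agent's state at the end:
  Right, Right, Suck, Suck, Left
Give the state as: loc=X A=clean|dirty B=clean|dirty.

loc=A A=dirty B=clean

[1] after Right: loc=B A=dirty B=dirty
[2] after Right: loc=B A=dirty B=dirty
[3] after Suck: loc=B A=dirty B=clean
[4] after Suck: loc=B A=dirty B=clean
[5] after Left: loc=A A=dirty B=clean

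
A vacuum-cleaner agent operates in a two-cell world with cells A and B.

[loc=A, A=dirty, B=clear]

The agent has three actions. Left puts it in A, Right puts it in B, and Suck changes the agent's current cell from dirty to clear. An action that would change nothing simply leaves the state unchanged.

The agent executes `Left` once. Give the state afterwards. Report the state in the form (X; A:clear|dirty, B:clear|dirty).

(A; A:dirty, B:clear)

start: (A; A:dirty, B:clear)
Left (#1): (A; A:dirty, B:clear)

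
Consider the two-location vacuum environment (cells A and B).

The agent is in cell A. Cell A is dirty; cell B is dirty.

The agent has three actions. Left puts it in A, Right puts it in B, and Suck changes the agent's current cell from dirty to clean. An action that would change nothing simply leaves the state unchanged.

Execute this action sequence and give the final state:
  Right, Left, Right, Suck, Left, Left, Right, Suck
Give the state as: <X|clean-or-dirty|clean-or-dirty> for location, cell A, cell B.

<B|dirty|clean>

step 1/8 (Right): <B|dirty|dirty>
step 2/8 (Left): <A|dirty|dirty>
step 3/8 (Right): <B|dirty|dirty>
step 4/8 (Suck): <B|dirty|clean>
step 5/8 (Left): <A|dirty|clean>
step 6/8 (Left): <A|dirty|clean>
step 7/8 (Right): <B|dirty|clean>
step 8/8 (Suck): <B|dirty|clean>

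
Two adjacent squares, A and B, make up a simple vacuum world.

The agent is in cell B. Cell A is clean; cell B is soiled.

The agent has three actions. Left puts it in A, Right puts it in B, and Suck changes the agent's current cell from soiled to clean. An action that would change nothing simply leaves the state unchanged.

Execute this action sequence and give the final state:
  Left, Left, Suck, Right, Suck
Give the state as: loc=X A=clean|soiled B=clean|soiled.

loc=B A=clean B=clean

[1] after Left: loc=A A=clean B=soiled
[2] after Left: loc=A A=clean B=soiled
[3] after Suck: loc=A A=clean B=soiled
[4] after Right: loc=B A=clean B=soiled
[5] after Suck: loc=B A=clean B=clean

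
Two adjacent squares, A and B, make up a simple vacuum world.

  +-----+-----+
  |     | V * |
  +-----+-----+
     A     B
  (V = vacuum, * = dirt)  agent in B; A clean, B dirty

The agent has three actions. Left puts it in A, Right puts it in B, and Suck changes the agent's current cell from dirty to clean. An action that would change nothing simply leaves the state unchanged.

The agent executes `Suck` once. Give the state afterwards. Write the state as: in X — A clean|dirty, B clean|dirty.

in B — A clean, B clean

start: in B — A clean, B dirty
t=1 Suck ⇒ in B — A clean, B clean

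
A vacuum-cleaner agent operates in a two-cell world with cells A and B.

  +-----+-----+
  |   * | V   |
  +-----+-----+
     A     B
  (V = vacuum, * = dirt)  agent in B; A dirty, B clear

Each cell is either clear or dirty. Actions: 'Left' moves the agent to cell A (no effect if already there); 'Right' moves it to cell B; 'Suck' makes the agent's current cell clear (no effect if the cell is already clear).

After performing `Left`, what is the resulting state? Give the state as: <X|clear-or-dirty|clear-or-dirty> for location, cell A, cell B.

<A|dirty|clear>

start: <B|dirty|clear>
Left (#1): <A|dirty|clear>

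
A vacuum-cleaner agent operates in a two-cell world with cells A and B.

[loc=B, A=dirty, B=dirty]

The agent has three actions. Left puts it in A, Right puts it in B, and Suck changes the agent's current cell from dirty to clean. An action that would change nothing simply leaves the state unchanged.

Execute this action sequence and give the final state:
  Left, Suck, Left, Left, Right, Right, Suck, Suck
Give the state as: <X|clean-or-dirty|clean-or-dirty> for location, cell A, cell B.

[1] after Left: <A|dirty|dirty>
[2] after Suck: <A|clean|dirty>
[3] after Left: <A|clean|dirty>
[4] after Left: <A|clean|dirty>
[5] after Right: <B|clean|dirty>
[6] after Right: <B|clean|dirty>
[7] after Suck: <B|clean|clean>
[8] after Suck: <B|clean|clean>

<B|clean|clean>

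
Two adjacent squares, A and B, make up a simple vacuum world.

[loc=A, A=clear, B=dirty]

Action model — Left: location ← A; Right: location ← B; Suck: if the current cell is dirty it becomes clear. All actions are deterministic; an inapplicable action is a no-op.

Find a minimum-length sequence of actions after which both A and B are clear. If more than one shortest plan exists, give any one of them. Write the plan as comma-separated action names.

Right, Suck

Right (#1): in B — A clear, B dirty
Suck (#2): in B — A clear, B clear
min 2: go B then Suck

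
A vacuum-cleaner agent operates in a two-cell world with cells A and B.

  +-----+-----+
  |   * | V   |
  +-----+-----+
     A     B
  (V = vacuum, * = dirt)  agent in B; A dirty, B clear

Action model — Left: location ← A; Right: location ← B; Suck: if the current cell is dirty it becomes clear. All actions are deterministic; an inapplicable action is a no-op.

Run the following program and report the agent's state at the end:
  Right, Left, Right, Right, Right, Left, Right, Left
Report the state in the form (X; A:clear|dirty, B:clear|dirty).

(A; A:dirty, B:clear)

t=1 Right ⇒ (B; A:dirty, B:clear)
t=2 Left ⇒ (A; A:dirty, B:clear)
t=3 Right ⇒ (B; A:dirty, B:clear)
t=4 Right ⇒ (B; A:dirty, B:clear)
t=5 Right ⇒ (B; A:dirty, B:clear)
t=6 Left ⇒ (A; A:dirty, B:clear)
t=7 Right ⇒ (B; A:dirty, B:clear)
t=8 Left ⇒ (A; A:dirty, B:clear)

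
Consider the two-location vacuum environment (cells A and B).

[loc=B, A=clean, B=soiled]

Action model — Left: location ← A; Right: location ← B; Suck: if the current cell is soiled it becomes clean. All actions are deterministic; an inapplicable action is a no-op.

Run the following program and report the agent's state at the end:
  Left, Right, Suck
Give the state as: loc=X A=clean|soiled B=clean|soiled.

Left (#1): loc=A A=clean B=soiled
Right (#2): loc=B A=clean B=soiled
Suck (#3): loc=B A=clean B=clean

loc=B A=clean B=clean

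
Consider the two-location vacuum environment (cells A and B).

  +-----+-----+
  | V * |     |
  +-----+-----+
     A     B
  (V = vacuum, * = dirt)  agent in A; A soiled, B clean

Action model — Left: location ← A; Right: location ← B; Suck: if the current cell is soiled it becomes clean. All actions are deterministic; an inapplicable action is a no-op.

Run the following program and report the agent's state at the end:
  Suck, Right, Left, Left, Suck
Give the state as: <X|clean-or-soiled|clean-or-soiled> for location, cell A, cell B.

<A|clean|clean>

t=1 Suck ⇒ <A|clean|clean>
t=2 Right ⇒ <B|clean|clean>
t=3 Left ⇒ <A|clean|clean>
t=4 Left ⇒ <A|clean|clean>
t=5 Suck ⇒ <A|clean|clean>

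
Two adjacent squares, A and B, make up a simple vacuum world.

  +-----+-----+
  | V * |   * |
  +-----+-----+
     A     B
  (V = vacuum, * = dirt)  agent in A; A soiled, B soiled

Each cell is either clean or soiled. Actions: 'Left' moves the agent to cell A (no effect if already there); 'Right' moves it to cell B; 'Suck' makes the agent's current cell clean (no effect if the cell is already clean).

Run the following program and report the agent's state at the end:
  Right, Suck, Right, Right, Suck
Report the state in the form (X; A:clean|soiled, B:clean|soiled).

step 1/5 (Right): (B; A:soiled, B:soiled)
step 2/5 (Suck): (B; A:soiled, B:clean)
step 3/5 (Right): (B; A:soiled, B:clean)
step 4/5 (Right): (B; A:soiled, B:clean)
step 5/5 (Suck): (B; A:soiled, B:clean)

(B; A:soiled, B:clean)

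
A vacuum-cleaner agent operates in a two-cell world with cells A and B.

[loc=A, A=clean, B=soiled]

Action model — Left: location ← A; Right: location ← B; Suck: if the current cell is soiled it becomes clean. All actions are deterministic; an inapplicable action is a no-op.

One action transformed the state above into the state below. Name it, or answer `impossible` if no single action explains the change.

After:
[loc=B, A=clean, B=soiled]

Right

try  Left: loc=A A=clean B=soiled
try Right: loc=B A=clean B=soiled  ← match
try  Suck: loc=A A=clean B=soiled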